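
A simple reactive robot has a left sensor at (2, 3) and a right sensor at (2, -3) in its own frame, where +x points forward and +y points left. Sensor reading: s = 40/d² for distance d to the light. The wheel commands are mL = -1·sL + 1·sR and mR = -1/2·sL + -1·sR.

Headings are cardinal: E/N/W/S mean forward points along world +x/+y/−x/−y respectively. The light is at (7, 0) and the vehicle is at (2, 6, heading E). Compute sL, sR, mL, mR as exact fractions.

4/9 20/9 16/9 -22/9

left sensor world pos  = (4, 9); dL² = 90
right sensor world pos = (4, 3); dR² = 18
sL = 40/90 = 4/9
sR = 40/18 = 20/9
mL = -1·sL + 1·sR = 16/9
mR = -1/2·sL + -1·sR = -22/9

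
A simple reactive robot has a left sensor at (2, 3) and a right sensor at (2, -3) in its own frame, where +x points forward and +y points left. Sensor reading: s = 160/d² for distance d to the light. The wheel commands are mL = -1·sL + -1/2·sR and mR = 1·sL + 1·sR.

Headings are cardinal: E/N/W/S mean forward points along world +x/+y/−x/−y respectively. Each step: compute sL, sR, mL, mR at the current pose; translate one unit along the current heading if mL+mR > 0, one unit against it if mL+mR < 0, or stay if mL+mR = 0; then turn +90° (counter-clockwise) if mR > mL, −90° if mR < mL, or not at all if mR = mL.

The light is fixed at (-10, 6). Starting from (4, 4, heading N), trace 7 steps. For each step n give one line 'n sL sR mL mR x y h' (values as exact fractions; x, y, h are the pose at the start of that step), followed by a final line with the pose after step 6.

0 160/121 160/289 -55920/34969 65600/34969 4 4 N
1 1 40/37 -57/37 77/37 4 5 W
2 32/53 160/109 -7728/5777 11968/5777 3 5 S
3 80/113 16/25 -2904/2825 3808/2825 3 4 E
4 160/121 160/289 -55920/34969 65600/34969 4 4 N
5 1 40/37 -57/37 77/37 4 5 W
6 32/53 160/109 -7728/5777 11968/5777 3 5 S
final 3 4 E

n=0: pose=(4,4,N); sL=160/121, sR=160/289; mL=-55920/34969, mR=65600/34969; mL+mR=80/289 → advance +1; mR−mL=121520/34969 → turn +1·90°
n=1: pose=(4,5,W); sL=1, sR=40/37; mL=-57/37, mR=77/37; mL+mR=20/37 → advance +1; mR−mL=134/37 → turn +1·90°
n=2: pose=(3,5,S); sL=32/53, sR=160/109; mL=-7728/5777, mR=11968/5777; mL+mR=80/109 → advance +1; mR−mL=19696/5777 → turn +1·90°
n=3: pose=(3,4,E); sL=80/113, sR=16/25; mL=-2904/2825, mR=3808/2825; mL+mR=8/25 → advance +1; mR−mL=6712/2825 → turn +1·90°
n=4: pose=(4,4,N); sL=160/121, sR=160/289; mL=-55920/34969, mR=65600/34969; mL+mR=80/289 → advance +1; mR−mL=121520/34969 → turn +1·90°
n=5: pose=(4,5,W); sL=1, sR=40/37; mL=-57/37, mR=77/37; mL+mR=20/37 → advance +1; mR−mL=134/37 → turn +1·90°
n=6: pose=(3,5,S); sL=32/53, sR=160/109; mL=-7728/5777, mR=11968/5777; mL+mR=80/109 → advance +1; mR−mL=19696/5777 → turn +1·90°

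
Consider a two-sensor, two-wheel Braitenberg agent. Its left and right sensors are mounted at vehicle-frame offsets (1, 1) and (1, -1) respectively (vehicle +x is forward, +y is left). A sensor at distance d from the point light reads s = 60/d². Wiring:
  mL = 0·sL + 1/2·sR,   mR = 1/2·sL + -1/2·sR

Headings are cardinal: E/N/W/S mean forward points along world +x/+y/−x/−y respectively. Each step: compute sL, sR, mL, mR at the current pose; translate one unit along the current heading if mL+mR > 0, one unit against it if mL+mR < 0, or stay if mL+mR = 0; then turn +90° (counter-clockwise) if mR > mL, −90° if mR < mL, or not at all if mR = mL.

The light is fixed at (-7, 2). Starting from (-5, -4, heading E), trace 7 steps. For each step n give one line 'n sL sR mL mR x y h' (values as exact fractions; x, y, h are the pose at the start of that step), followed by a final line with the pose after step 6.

0 30/17 30/29 15/29 180/493 -5 -4 E
1 12/13 60/53 30/53 -72/689 -4 -4 S
2 15/17 3/2 3/4 -21/68 -4 -5 W
3 60/37 4/3 2/3 16/111 -5 -5 N
4 30/17 30/29 15/29 180/493 -5 -4 E
5 12/13 60/53 30/53 -72/689 -4 -4 S
6 15/17 3/2 3/4 -21/68 -4 -5 W
final -5 -5 N

n=0: pose=(-5,-4,E); sL=30/17, sR=30/29; mL=15/29, mR=180/493; mL+mR=15/17 → advance +1; mR−mL=-75/493 → turn -1·90°
n=1: pose=(-4,-4,S); sL=12/13, sR=60/53; mL=30/53, mR=-72/689; mL+mR=6/13 → advance +1; mR−mL=-462/689 → turn -1·90°
n=2: pose=(-4,-5,W); sL=15/17, sR=3/2; mL=3/4, mR=-21/68; mL+mR=15/34 → advance +1; mR−mL=-18/17 → turn -1·90°
n=3: pose=(-5,-5,N); sL=60/37, sR=4/3; mL=2/3, mR=16/111; mL+mR=30/37 → advance +1; mR−mL=-58/111 → turn -1·90°
n=4: pose=(-5,-4,E); sL=30/17, sR=30/29; mL=15/29, mR=180/493; mL+mR=15/17 → advance +1; mR−mL=-75/493 → turn -1·90°
n=5: pose=(-4,-4,S); sL=12/13, sR=60/53; mL=30/53, mR=-72/689; mL+mR=6/13 → advance +1; mR−mL=-462/689 → turn -1·90°
n=6: pose=(-4,-5,W); sL=15/17, sR=3/2; mL=3/4, mR=-21/68; mL+mR=15/34 → advance +1; mR−mL=-18/17 → turn -1·90°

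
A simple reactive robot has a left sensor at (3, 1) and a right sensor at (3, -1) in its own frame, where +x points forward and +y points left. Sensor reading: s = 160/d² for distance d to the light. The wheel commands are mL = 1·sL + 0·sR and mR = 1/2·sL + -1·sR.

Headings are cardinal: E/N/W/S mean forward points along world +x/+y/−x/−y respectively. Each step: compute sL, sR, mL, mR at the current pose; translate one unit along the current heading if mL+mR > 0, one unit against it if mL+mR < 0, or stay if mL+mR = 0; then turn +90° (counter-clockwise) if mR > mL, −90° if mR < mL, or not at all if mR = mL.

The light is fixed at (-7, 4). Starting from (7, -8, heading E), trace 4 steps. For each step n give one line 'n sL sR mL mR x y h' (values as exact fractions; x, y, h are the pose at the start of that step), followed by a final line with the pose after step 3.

n=0: pose=(7,-8,E); sL=16/41, sR=80/229; mL=16/41, mR=-1448/9389; mL+mR=2216/9389 → advance +1; mR−mL=-5112/9389 → turn -1·90°
n=1: pose=(8,-8,S); sL=160/481, sR=160/421; mL=160/481, mR=-43280/202501; mL+mR=24080/202501 → advance +1; mR−mL=-110640/202501 → turn -1·90°
n=2: pose=(8,-9,W); sL=8/17, sR=5/9; mL=8/17, mR=-49/153; mL+mR=23/153 → advance +1; mR−mL=-121/153 → turn -1·90°
n=3: pose=(7,-9,N); sL=160/269, sR=32/65; mL=160/269, mR=-3408/17485; mL+mR=6992/17485 → advance +1; mR−mL=-13808/17485 → turn -1·90°

0 16/41 80/229 16/41 -1448/9389 7 -8 E
1 160/481 160/421 160/481 -43280/202501 8 -8 S
2 8/17 5/9 8/17 -49/153 8 -9 W
3 160/269 32/65 160/269 -3408/17485 7 -9 N
final 7 -8 E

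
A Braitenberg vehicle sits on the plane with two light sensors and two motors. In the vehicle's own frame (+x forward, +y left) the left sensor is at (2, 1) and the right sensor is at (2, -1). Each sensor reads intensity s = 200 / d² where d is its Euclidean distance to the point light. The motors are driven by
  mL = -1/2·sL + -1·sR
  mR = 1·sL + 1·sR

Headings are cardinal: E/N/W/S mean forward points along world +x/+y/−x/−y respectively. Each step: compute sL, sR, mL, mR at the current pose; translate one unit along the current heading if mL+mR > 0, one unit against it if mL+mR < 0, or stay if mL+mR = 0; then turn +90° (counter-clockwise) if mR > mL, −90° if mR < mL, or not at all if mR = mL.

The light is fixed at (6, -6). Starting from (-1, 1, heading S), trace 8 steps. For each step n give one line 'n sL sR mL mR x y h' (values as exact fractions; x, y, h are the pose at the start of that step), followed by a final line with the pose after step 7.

n=0: pose=(-1,1,S); sL=200/61, sR=200/89; mL=-21100/5429, mR=30000/5429; mL+mR=100/61 → advance +1; mR−mL=51100/5429 → turn +1·90°
n=1: pose=(-1,0,E); sL=100/37, sR=4; mL=-198/37, mR=248/37; mL+mR=50/37 → advance +1; mR−mL=446/37 → turn +1·90°
n=2: pose=(0,0,N); sL=200/113, sR=200/89; mL=-31500/10057, mR=40400/10057; mL+mR=100/113 → advance +1; mR−mL=71900/10057 → turn +1·90°
n=3: pose=(0,1,W); sL=2, sR=25/16; mL=-41/16, mR=57/16; mL+mR=1 → advance +1; mR−mL=49/8 → turn +1·90°
n=4: pose=(-1,1,S); sL=200/61, sR=200/89; mL=-21100/5429, mR=30000/5429; mL+mR=100/61 → advance +1; mR−mL=51100/5429 → turn +1·90°
n=5: pose=(-1,0,E); sL=100/37, sR=4; mL=-198/37, mR=248/37; mL+mR=50/37 → advance +1; mR−mL=446/37 → turn +1·90°
n=6: pose=(0,0,N); sL=200/113, sR=200/89; mL=-31500/10057, mR=40400/10057; mL+mR=100/113 → advance +1; mR−mL=71900/10057 → turn +1·90°
n=7: pose=(0,1,W); sL=2, sR=25/16; mL=-41/16, mR=57/16; mL+mR=1 → advance +1; mR−mL=49/8 → turn +1·90°

0 200/61 200/89 -21100/5429 30000/5429 -1 1 S
1 100/37 4 -198/37 248/37 -1 0 E
2 200/113 200/89 -31500/10057 40400/10057 0 0 N
3 2 25/16 -41/16 57/16 0 1 W
4 200/61 200/89 -21100/5429 30000/5429 -1 1 S
5 100/37 4 -198/37 248/37 -1 0 E
6 200/113 200/89 -31500/10057 40400/10057 0 0 N
7 2 25/16 -41/16 57/16 0 1 W
final -1 1 S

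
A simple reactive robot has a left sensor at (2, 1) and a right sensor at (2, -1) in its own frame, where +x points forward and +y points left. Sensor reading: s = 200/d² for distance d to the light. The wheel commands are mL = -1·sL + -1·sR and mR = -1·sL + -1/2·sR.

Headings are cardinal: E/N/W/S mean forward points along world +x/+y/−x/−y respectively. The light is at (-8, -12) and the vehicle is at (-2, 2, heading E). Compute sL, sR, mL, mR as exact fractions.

200/289 200/233 -104400/67337 -75500/67337

left sensor world pos  = (0, 3); dL² = 289
right sensor world pos = (0, 1); dR² = 233
sL = 200/289 = 200/289
sR = 200/233 = 200/233
mL = -1·sL + -1·sR = -104400/67337
mR = -1·sL + -1/2·sR = -75500/67337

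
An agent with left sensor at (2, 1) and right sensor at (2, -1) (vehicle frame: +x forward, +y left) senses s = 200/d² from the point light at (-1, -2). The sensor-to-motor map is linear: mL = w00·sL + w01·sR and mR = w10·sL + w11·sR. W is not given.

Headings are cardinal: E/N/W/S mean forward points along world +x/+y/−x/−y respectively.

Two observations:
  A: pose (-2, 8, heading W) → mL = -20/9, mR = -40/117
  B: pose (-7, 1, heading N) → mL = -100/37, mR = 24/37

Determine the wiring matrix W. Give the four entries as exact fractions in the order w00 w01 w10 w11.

obs A: pose=(-2,8,W) → sL=20/9, sR=20/13, mL=-20/9, mR=-40/117
obs B: pose=(-7,1,N) → sL=100/37, sR=4, mL=-100/37, mR=24/37
sensor matrix S = [[20/9, 20/13], [100/37, 4]]; det S = 20480/4329
solve [mL_A; mL_B] = S·[w00; w01] and [mR_A; mR_B] = S·[w10; w11]:
  w00 = -1, w01 = 0, w10 = -1/2, w11 = 1/2

-1 0 -1/2 1/2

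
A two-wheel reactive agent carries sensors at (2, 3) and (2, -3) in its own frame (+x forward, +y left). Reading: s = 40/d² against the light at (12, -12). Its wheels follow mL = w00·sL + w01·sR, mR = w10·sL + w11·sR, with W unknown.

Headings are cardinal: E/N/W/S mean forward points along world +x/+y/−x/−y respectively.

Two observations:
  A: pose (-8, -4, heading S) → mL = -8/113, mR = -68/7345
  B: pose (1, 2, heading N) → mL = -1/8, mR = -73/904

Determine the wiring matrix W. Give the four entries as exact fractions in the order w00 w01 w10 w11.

obs A: pose=(-8,-4,S) → sL=8/65, sR=8/113, mL=-8/113, mR=-68/7345
obs B: pose=(1,2,N) → sL=10/113, sR=1/8, mL=-1/8, mR=-73/904
sensor matrix S = [[8/65, 8/113], [10/113, 1/8]]; det S = 7569/829985
solve [mL_A; mL_B] = S·[w00; w01] and [mR_A; mR_B] = S·[w10; w11]:
  w00 = 0, w01 = -1, w10 = 1/2, w11 = -1

0 -1 1/2 -1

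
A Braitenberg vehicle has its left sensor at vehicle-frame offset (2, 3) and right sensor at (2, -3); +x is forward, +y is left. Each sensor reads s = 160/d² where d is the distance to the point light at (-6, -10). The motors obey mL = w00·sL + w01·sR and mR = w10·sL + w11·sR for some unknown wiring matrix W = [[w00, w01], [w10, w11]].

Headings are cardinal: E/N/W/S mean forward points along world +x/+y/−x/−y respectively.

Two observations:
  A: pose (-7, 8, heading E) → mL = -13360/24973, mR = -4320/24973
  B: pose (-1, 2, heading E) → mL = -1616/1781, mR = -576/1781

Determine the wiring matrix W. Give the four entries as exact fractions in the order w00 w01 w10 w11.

obs A: pose=(-7,8,E) → sL=80/221, sR=80/113, mL=-13360/24973, mR=-4320/24973
obs B: pose=(-1,2,E) → sL=80/137, sR=16/13, mL=-1616/1781, mR=-576/1781
sensor matrix S = [[80/221, 80/113], [80/137, 16/13]]; det S = 1428480/44476913
solve [mL_A; mL_B] = S·[w00; w01] and [mR_A; mR_B] = S·[w10; w11]:
  w00 = -1/2, w01 = -1/2, w10 = 1/2, w11 = -1/2

-1/2 -1/2 1/2 -1/2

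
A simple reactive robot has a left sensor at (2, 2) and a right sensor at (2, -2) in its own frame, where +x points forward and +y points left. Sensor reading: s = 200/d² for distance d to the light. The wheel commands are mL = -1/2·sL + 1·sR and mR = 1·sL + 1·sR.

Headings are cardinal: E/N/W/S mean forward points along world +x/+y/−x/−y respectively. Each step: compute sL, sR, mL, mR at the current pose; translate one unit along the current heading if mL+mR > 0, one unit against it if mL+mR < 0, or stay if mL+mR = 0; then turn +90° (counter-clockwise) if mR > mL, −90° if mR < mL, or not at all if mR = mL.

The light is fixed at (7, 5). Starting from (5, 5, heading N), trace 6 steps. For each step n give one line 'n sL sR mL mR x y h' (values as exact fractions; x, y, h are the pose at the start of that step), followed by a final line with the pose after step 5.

0 10 50 45 60 5 5 N
1 200/17 8 36/17 336/17 5 6 W
2 100 100/13 -550/13 1400/13 4 6 S
3 40 40 20 80 4 5 E
4 10 50 45 60 5 5 N
5 200/17 8 36/17 336/17 5 6 W
final 4 6 S

n=0: pose=(5,5,N); sL=10, sR=50; mL=45, mR=60; mL+mR=105 → advance +1; mR−mL=15 → turn +1·90°
n=1: pose=(5,6,W); sL=200/17, sR=8; mL=36/17, mR=336/17; mL+mR=372/17 → advance +1; mR−mL=300/17 → turn +1·90°
n=2: pose=(4,6,S); sL=100, sR=100/13; mL=-550/13, mR=1400/13; mL+mR=850/13 → advance +1; mR−mL=150 → turn +1·90°
n=3: pose=(4,5,E); sL=40, sR=40; mL=20, mR=80; mL+mR=100 → advance +1; mR−mL=60 → turn +1·90°
n=4: pose=(5,5,N); sL=10, sR=50; mL=45, mR=60; mL+mR=105 → advance +1; mR−mL=15 → turn +1·90°
n=5: pose=(5,6,W); sL=200/17, sR=8; mL=36/17, mR=336/17; mL+mR=372/17 → advance +1; mR−mL=300/17 → turn +1·90°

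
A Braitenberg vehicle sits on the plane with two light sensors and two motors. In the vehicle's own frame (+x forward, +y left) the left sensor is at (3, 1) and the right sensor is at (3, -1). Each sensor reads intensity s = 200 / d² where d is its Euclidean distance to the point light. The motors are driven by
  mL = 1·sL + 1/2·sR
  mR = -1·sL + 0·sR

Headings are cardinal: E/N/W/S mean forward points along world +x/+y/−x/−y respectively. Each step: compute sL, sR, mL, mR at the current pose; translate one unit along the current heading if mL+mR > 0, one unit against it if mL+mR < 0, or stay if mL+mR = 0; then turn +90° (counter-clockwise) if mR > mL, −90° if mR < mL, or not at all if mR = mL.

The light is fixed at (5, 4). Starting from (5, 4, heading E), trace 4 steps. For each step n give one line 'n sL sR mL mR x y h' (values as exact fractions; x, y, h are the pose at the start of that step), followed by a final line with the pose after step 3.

n=0: pose=(5,4,E); sL=20, sR=20; mL=30, mR=-20; mL+mR=10 → advance +1; mR−mL=-50 → turn -1·90°
n=1: pose=(6,4,S); sL=200/13, sR=200/9; mL=3100/117, mR=-200/13; mL+mR=100/9 → advance +1; mR−mL=-4900/117 → turn -1·90°
n=2: pose=(6,3,W); sL=25, sR=50; mL=50, mR=-25; mL+mR=25 → advance +1; mR−mL=-75 → turn -1·90°
n=3: pose=(5,3,N); sL=40, sR=40; mL=60, mR=-40; mL+mR=20 → advance +1; mR−mL=-100 → turn -1·90°

0 20 20 30 -20 5 4 E
1 200/13 200/9 3100/117 -200/13 6 4 S
2 25 50 50 -25 6 3 W
3 40 40 60 -40 5 3 N
final 5 4 E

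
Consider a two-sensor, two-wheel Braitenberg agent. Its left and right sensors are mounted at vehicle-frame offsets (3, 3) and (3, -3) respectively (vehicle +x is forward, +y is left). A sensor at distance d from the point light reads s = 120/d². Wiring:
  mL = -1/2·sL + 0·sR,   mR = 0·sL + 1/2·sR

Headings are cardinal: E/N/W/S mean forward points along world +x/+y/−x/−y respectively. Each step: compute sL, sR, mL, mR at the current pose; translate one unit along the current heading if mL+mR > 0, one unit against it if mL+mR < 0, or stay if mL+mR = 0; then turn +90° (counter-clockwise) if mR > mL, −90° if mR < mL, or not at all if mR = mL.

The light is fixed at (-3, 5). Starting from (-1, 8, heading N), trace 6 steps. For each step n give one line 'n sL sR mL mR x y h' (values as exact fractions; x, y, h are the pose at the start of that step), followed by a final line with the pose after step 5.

n=0: pose=(-1,8,N); sL=120/37, sR=120/61; mL=-60/37, mR=60/61; mL+mR=-1440/2257 → advance -1; mR−mL=5880/2257 → turn +1·90°
n=1: pose=(-1,7,W); sL=60, sR=60/13; mL=-30, mR=30/13; mL+mR=-360/13 → advance -1; mR−mL=420/13 → turn +1·90°
n=2: pose=(0,7,S); sL=120/37, sR=120; mL=-60/37, mR=60; mL+mR=2160/37 → advance +1; mR−mL=2280/37 → turn +1·90°
n=3: pose=(0,6,E); sL=30/13, sR=3; mL=-15/13, mR=3/2; mL+mR=9/26 → advance +1; mR−mL=69/26 → turn +1·90°
n=4: pose=(1,6,N); sL=120/17, sR=24/13; mL=-60/17, mR=12/13; mL+mR=-576/221 → advance -1; mR−mL=984/221 → turn +1·90°
n=5: pose=(1,5,W); sL=12, sR=12; mL=-6, mR=6; mL+mR=0 → advance +0; mR−mL=12 → turn +1·90°

0 120/37 120/61 -60/37 60/61 -1 8 N
1 60 60/13 -30 30/13 -1 7 W
2 120/37 120 -60/37 60 0 7 S
3 30/13 3 -15/13 3/2 0 6 E
4 120/17 24/13 -60/17 12/13 1 6 N
5 12 12 -6 6 1 5 W
final 1 5 S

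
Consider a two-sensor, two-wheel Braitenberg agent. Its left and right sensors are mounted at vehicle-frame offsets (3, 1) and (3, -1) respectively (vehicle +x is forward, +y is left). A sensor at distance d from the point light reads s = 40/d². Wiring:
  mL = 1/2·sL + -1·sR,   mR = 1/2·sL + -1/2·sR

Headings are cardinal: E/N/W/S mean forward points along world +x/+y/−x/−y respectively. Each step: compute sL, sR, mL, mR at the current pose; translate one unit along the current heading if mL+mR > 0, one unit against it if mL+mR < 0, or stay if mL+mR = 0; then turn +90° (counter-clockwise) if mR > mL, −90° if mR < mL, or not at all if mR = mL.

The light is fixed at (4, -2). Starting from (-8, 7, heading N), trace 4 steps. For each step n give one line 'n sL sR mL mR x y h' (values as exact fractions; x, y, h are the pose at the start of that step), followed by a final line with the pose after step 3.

n=0: pose=(-8,7,N); sL=40/313, sR=8/53; mL=-1444/16589, mR=-192/16589; mL+mR=-1636/16589 → advance -1; mR−mL=4/53 → turn +1·90°
n=1: pose=(-8,6,W); sL=20/137, sR=20/153; mL=-1210/20961, mR=160/20961; mL+mR=-350/6987 → advance -1; mR−mL=10/153 → turn +1·90°
n=2: pose=(-7,6,S); sL=8/25, sR=40/169; mL=-324/4225, mR=176/4225; mL+mR=-148/4225 → advance -1; mR−mL=20/169 → turn +1·90°
n=3: pose=(-7,7,E); sL=10/41, sR=5/16; mL=-125/656, mR=-45/1312; mL+mR=-295/1312 → advance -1; mR−mL=5/32 → turn +1·90°

0 40/313 8/53 -1444/16589 -192/16589 -8 7 N
1 20/137 20/153 -1210/20961 160/20961 -8 6 W
2 8/25 40/169 -324/4225 176/4225 -7 6 S
3 10/41 5/16 -125/656 -45/1312 -7 7 E
final -8 7 N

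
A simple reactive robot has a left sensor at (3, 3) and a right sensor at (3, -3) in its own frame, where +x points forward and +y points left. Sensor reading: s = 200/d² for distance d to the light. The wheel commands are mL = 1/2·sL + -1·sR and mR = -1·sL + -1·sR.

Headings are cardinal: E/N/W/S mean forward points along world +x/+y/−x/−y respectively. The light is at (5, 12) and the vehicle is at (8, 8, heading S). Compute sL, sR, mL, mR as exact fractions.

left sensor world pos  = (11, 5); dL² = 85
right sensor world pos = (5, 5); dR² = 49
sL = 200/85 = 40/17
sR = 200/49 = 200/49
mL = 1/2·sL + -1·sR = -2420/833
mR = -1·sL + -1·sR = -5360/833

40/17 200/49 -2420/833 -5360/833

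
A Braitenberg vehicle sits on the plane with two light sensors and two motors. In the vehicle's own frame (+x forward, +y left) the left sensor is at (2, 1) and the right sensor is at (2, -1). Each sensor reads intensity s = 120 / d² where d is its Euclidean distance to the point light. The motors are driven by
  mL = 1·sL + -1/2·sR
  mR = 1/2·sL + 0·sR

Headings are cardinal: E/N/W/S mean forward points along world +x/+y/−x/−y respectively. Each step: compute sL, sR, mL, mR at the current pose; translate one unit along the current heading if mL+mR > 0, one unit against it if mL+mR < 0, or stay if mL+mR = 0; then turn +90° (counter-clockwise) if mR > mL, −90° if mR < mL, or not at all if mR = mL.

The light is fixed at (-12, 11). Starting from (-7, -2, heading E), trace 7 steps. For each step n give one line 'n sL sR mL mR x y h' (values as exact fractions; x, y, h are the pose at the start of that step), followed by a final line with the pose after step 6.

0 120/193 24/49 3564/9457 60/193 -7 -2 E
1 60/137 12/25 678/3425 30/137 -6 -2 S
2 120/233 120/289 20700/67337 60/233 -6 -3 E
3 3/8 30/73 99/584 3/16 -5 -3 S
4 120/277 120/337 23820/93349 60/277 -5 -4 E
5 12/37 60/169 918/6253 6/37 -4 -4 S
6 24/65 120/389 5436/25285 12/65 -4 -5 E
final -3 -5 S

n=0: pose=(-7,-2,E); sL=120/193, sR=24/49; mL=3564/9457, mR=60/193; mL+mR=6504/9457 → advance +1; mR−mL=-624/9457 → turn -1·90°
n=1: pose=(-6,-2,S); sL=60/137, sR=12/25; mL=678/3425, mR=30/137; mL+mR=1428/3425 → advance +1; mR−mL=72/3425 → turn +1·90°
n=2: pose=(-6,-3,E); sL=120/233, sR=120/289; mL=20700/67337, mR=60/233; mL+mR=38040/67337 → advance +1; mR−mL=-3360/67337 → turn -1·90°
n=3: pose=(-5,-3,S); sL=3/8, sR=30/73; mL=99/584, mR=3/16; mL+mR=417/1168 → advance +1; mR−mL=21/1168 → turn +1·90°
n=4: pose=(-5,-4,E); sL=120/277, sR=120/337; mL=23820/93349, mR=60/277; mL+mR=44040/93349 → advance +1; mR−mL=-3600/93349 → turn -1·90°
n=5: pose=(-4,-4,S); sL=12/37, sR=60/169; mL=918/6253, mR=6/37; mL+mR=1932/6253 → advance +1; mR−mL=96/6253 → turn +1·90°
n=6: pose=(-4,-5,E); sL=24/65, sR=120/389; mL=5436/25285, mR=12/65; mL+mR=10104/25285 → advance +1; mR−mL=-768/25285 → turn -1·90°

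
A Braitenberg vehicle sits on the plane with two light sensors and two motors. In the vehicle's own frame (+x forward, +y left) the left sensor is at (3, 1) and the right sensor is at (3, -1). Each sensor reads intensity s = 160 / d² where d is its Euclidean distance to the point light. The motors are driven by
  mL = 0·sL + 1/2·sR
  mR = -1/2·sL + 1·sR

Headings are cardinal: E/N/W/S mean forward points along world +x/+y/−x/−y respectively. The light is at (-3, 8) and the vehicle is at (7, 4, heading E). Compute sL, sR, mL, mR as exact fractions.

left sensor world pos  = (10, 5); dL² = 178
right sensor world pos = (10, 3); dR² = 194
sL = 160/178 = 80/89
sR = 160/194 = 80/97
mL = 0·sL + 1/2·sR = 40/97
mR = -1/2·sL + 1·sR = 3240/8633

80/89 80/97 40/97 3240/8633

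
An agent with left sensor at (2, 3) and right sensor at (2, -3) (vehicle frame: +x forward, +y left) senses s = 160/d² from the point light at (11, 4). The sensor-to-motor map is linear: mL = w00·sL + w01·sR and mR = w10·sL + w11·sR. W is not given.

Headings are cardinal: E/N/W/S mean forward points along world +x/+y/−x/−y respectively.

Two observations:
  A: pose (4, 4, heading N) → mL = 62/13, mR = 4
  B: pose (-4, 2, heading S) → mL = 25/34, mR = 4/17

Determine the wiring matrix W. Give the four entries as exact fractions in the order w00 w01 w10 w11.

obs A: pose=(4,4,N) → sL=20/13, sR=8, mL=62/13, mR=4
obs B: pose=(-4,2,S) → sL=1, sR=8/17, mL=25/34, mR=4/17
sensor matrix S = [[20/13, 8], [1, 8/17]]; det S = -1608/221
solve [mL_A; mL_B] = S·[w00; w01] and [mR_A; mR_B] = S·[w10; w11]:
  w00 = 1/2, w01 = 1/2, w10 = 0, w11 = 1/2

1/2 1/2 0 1/2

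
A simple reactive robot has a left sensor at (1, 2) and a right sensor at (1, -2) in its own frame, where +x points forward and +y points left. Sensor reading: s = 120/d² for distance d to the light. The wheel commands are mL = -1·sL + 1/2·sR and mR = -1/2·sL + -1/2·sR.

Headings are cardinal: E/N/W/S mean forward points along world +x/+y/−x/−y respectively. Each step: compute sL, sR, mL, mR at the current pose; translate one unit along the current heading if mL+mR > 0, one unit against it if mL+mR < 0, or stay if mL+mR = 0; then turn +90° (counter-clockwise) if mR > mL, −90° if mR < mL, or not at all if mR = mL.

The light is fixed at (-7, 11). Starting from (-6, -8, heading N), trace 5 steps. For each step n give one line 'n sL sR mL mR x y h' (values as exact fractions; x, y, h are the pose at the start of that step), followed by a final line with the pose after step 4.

n=0: pose=(-6,-8,N); sL=24/65, sR=40/111; mL=-1364/7215, mR=-2632/7215; mL+mR=-36/65 → advance -1; mR−mL=-1268/7215 → turn -1·90°
n=1: pose=(-6,-9,E); sL=15/41, sR=15/61; mL=-1215/5002, mR=-765/2501; mL+mR=-45/82 → advance -1; mR−mL=-315/5002 → turn -1·90°
n=2: pose=(-7,-9,S); sL=24/89, sR=24/89; mL=-12/89, mR=-24/89; mL+mR=-36/89 → advance -1; mR−mL=-12/89 → turn -1·90°
n=3: pose=(-7,-8,W); sL=60/221, sR=12/29; mL=-414/6409, mR=-2196/6409; mL+mR=-90/221 → advance -1; mR−mL=-1782/6409 → turn -1·90°
n=4: pose=(-6,-8,N); sL=24/65, sR=40/111; mL=-1364/7215, mR=-2632/7215; mL+mR=-36/65 → advance -1; mR−mL=-1268/7215 → turn -1·90°

0 24/65 40/111 -1364/7215 -2632/7215 -6 -8 N
1 15/41 15/61 -1215/5002 -765/2501 -6 -9 E
2 24/89 24/89 -12/89 -24/89 -7 -9 S
3 60/221 12/29 -414/6409 -2196/6409 -7 -8 W
4 24/65 40/111 -1364/7215 -2632/7215 -6 -8 N
final -6 -9 E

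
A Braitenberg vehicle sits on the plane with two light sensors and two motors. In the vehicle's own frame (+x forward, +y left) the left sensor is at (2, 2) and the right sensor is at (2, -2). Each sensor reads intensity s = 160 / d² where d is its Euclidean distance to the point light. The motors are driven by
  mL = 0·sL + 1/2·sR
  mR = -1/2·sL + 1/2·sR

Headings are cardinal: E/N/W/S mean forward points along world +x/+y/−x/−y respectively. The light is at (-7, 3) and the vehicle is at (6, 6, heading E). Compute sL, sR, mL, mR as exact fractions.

16/25 80/113 40/113 96/2825

left sensor world pos  = (8, 8); dL² = 250
right sensor world pos = (8, 4); dR² = 226
sL = 160/250 = 16/25
sR = 160/226 = 80/113
mL = 0·sL + 1/2·sR = 40/113
mR = -1/2·sL + 1/2·sR = 96/2825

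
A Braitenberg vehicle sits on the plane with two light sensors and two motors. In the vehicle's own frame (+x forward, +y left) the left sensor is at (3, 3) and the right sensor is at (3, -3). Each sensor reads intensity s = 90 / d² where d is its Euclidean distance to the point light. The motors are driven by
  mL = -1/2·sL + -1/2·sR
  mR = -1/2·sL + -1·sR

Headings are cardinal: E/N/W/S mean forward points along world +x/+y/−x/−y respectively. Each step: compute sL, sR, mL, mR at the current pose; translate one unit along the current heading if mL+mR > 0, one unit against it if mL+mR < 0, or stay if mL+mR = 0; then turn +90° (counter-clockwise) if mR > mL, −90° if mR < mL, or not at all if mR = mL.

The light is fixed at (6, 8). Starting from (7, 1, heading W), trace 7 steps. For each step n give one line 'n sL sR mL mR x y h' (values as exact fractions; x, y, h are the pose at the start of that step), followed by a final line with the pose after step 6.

0 45/52 9/2 -279/104 -513/104 7 1 W
1 90/17 90/41 -2610/697 -3375/697 8 1 N
2 9/5 45/73 -441/365 -1107/730 8 0 E
3 90/137 18/25 -2358/3425 -3591/3425 7 0 S
4 45/52 9/2 -279/104 -513/104 7 1 W
5 90/17 90/41 -2610/697 -3375/697 8 1 N
6 9/5 45/73 -441/365 -1107/730 8 0 E
final 7 0 S

n=0: pose=(7,1,W); sL=45/52, sR=9/2; mL=-279/104, mR=-513/104; mL+mR=-99/13 → advance -1; mR−mL=-9/4 → turn -1·90°
n=1: pose=(8,1,N); sL=90/17, sR=90/41; mL=-2610/697, mR=-3375/697; mL+mR=-5985/697 → advance -1; mR−mL=-45/41 → turn -1·90°
n=2: pose=(8,0,E); sL=9/5, sR=45/73; mL=-441/365, mR=-1107/730; mL+mR=-1989/730 → advance -1; mR−mL=-45/146 → turn -1·90°
n=3: pose=(7,0,S); sL=90/137, sR=18/25; mL=-2358/3425, mR=-3591/3425; mL+mR=-5949/3425 → advance -1; mR−mL=-9/25 → turn -1·90°
n=4: pose=(7,1,W); sL=45/52, sR=9/2; mL=-279/104, mR=-513/104; mL+mR=-99/13 → advance -1; mR−mL=-9/4 → turn -1·90°
n=5: pose=(8,1,N); sL=90/17, sR=90/41; mL=-2610/697, mR=-3375/697; mL+mR=-5985/697 → advance -1; mR−mL=-45/41 → turn -1·90°
n=6: pose=(8,0,E); sL=9/5, sR=45/73; mL=-441/365, mR=-1107/730; mL+mR=-1989/730 → advance -1; mR−mL=-45/146 → turn -1·90°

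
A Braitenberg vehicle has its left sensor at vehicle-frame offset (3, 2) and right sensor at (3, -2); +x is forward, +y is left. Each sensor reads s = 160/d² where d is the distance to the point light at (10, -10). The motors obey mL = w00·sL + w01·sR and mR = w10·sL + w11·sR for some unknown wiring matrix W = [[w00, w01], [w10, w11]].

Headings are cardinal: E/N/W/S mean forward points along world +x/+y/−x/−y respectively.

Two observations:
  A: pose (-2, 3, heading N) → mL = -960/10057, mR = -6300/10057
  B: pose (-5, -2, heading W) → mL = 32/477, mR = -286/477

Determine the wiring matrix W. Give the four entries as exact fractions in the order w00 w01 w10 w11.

obs A: pose=(-2,3,N) → sL=40/113, sR=40/89, mL=-960/10057, mR=-6300/10057
obs B: pose=(-5,-2,W) → sL=4/9, sR=20/53, mL=32/477, mR=-286/477
sensor matrix S = [[40/113, 40/89], [4/9, 20/53]]; det S = -317440/4797189
solve [mL_A; mL_B] = S·[w00; w01] and [mR_A; mR_B] = S·[w10; w11]:
  w00 = 1, w01 = -1, w10 = -1/2, w11 = -1

1 -1 -1/2 -1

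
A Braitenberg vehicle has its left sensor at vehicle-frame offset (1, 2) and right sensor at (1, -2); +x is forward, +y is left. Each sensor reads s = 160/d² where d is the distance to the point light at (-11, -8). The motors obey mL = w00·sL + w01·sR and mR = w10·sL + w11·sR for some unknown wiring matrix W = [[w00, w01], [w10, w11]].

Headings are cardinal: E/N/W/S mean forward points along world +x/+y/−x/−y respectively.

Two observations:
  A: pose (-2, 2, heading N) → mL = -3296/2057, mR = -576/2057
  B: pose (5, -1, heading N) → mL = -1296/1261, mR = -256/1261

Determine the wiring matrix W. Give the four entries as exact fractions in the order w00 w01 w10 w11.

obs A: pose=(-2,2,N) → sL=16/17, sR=80/121, mL=-3296/2057, mR=-576/2057
obs B: pose=(5,-1,N) → sL=8/13, sR=40/97, mL=-1296/1261, mR=-256/1261
sensor matrix S = [[16/17, 80/121], [8/13, 40/97]]; det S = -48640/2593877
solve [mL_A; mL_B] = S·[w00; w01] and [mR_A; mR_B] = S·[w10; w11]:
  w00 = -1, w01 = -1, w10 = -1, w11 = 1

-1 -1 -1 1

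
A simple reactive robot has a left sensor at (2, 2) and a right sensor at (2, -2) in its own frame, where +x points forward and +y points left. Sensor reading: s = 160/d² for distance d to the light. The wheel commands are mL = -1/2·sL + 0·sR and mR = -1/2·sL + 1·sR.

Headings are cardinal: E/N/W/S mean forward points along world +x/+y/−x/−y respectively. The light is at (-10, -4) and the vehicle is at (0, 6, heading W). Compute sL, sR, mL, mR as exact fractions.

5/4 10/13 -5/8 15/104

left sensor world pos  = (-2, 4); dL² = 128
right sensor world pos = (-2, 8); dR² = 208
sL = 160/128 = 5/4
sR = 160/208 = 10/13
mL = -1/2·sL + 0·sR = -5/8
mR = -1/2·sL + 1·sR = 15/104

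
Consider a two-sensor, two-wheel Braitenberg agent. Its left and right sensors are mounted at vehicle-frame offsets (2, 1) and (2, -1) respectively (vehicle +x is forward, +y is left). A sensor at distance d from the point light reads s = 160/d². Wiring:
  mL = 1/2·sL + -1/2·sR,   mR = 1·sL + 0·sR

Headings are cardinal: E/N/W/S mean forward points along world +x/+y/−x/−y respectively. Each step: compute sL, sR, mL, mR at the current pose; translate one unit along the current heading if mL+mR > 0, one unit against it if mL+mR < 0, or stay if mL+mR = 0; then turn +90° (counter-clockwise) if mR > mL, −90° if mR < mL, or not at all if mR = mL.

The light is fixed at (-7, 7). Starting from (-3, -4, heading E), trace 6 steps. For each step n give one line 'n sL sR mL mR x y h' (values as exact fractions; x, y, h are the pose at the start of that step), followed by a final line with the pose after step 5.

n=0: pose=(-3,-4,E); sL=20/17, sR=8/9; mL=22/153, mR=20/17; mL+mR=202/153 → advance +1; mR−mL=158/153 → turn +1·90°
n=1: pose=(-2,-4,N); sL=160/97, sR=160/117; mL=1600/11349, mR=160/97; mL+mR=20320/11349 → advance +1; mR−mL=17120/11349 → turn +1·90°
n=2: pose=(-2,-3,W); sL=16/13, sR=16/9; mL=-32/117, mR=16/13; mL+mR=112/117 → advance +1; mR−mL=176/117 → turn +1·90°
n=3: pose=(-3,-3,S); sL=160/169, sR=160/153; mL=-1280/25857, mR=160/169; mL+mR=23200/25857 → advance +1; mR−mL=25760/25857 → turn +1·90°
n=4: pose=(-3,-4,E); sL=20/17, sR=8/9; mL=22/153, mR=20/17; mL+mR=202/153 → advance +1; mR−mL=158/153 → turn +1·90°
n=5: pose=(-2,-4,N); sL=160/97, sR=160/117; mL=1600/11349, mR=160/97; mL+mR=20320/11349 → advance +1; mR−mL=17120/11349 → turn +1·90°

0 20/17 8/9 22/153 20/17 -3 -4 E
1 160/97 160/117 1600/11349 160/97 -2 -4 N
2 16/13 16/9 -32/117 16/13 -2 -3 W
3 160/169 160/153 -1280/25857 160/169 -3 -3 S
4 20/17 8/9 22/153 20/17 -3 -4 E
5 160/97 160/117 1600/11349 160/97 -2 -4 N
final -2 -3 W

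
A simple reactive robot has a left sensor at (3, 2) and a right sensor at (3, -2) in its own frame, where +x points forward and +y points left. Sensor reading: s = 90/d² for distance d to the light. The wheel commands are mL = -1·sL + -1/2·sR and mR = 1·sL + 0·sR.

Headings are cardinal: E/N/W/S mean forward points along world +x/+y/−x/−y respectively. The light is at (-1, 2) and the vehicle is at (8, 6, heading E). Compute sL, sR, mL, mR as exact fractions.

left sensor world pos  = (11, 8); dL² = 180
right sensor world pos = (11, 4); dR² = 148
sL = 90/180 = 1/2
sR = 90/148 = 45/74
mL = -1·sL + -1/2·sR = -119/148
mR = 1·sL + 0·sR = 1/2

1/2 45/74 -119/148 1/2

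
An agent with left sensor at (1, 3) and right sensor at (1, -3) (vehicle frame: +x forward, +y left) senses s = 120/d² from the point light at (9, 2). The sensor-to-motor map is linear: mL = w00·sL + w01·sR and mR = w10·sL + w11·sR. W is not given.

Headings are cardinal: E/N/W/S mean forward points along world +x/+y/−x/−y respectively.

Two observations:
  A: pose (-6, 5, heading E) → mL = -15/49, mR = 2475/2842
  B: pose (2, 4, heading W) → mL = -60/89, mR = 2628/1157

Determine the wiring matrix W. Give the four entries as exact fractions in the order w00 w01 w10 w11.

0 -1/2 1/2 1

obs A: pose=(-6,5,E) → sL=15/29, sR=30/49, mL=-15/49, mR=2475/2842
obs B: pose=(2,4,W) → sL=24/13, sR=120/89, mL=-60/89, mR=2628/1157
sensor matrix S = [[15/29, 30/49], [24/13, 120/89]]; det S = -711720/1644097
solve [mL_A; mL_B] = S·[w00; w01] and [mR_A; mR_B] = S·[w10; w11]:
  w00 = 0, w01 = -1/2, w10 = 1/2, w11 = 1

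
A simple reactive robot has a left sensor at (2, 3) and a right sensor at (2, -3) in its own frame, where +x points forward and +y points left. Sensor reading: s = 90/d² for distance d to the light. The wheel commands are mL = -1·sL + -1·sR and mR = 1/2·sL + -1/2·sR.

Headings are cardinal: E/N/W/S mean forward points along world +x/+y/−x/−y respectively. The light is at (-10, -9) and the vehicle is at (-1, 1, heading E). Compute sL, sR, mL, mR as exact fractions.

9/29 9/17 -414/493 -54/493

left sensor world pos  = (1, 4); dL² = 290
right sensor world pos = (1, -2); dR² = 170
sL = 90/290 = 9/29
sR = 90/170 = 9/17
mL = -1·sL + -1·sR = -414/493
mR = 1/2·sL + -1/2·sR = -54/493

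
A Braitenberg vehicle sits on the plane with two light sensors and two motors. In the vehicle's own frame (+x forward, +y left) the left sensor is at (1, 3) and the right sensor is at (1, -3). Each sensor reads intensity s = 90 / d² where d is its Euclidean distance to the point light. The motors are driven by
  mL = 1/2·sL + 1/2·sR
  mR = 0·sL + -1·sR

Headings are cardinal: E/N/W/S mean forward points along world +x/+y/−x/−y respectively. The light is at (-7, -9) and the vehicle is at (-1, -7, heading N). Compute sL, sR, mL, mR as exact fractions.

5 1 3 -1

left sensor world pos  = (-4, -6); dL² = 18
right sensor world pos = (2, -6); dR² = 90
sL = 90/18 = 5
sR = 90/90 = 1
mL = 1/2·sL + 1/2·sR = 3
mR = 0·sL + -1·sR = -1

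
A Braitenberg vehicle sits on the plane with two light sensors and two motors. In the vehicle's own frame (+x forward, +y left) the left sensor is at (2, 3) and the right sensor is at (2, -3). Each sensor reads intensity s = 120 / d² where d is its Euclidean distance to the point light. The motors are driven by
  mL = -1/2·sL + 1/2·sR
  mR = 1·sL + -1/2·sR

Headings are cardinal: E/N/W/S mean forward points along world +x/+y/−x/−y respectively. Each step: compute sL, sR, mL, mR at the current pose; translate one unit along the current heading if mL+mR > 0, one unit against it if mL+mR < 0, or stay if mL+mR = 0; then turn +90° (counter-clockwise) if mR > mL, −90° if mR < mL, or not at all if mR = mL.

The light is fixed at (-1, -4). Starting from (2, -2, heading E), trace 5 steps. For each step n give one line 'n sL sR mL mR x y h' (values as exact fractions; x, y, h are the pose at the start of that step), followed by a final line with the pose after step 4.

0 12/5 60/13 72/65 6/65 2 -2 E
1 120/49 120 2880/49 -2820/49 3 -2 S
2 15 6 -9/2 12 3 -3 W
3 120/37 120 2160/37 -2100/37 2 -3 S
4 12 12 0 6 2 -4 W
final 1 -4 S

n=0: pose=(2,-2,E); sL=12/5, sR=60/13; mL=72/65, mR=6/65; mL+mR=6/5 → advance +1; mR−mL=-66/65 → turn -1·90°
n=1: pose=(3,-2,S); sL=120/49, sR=120; mL=2880/49, mR=-2820/49; mL+mR=60/49 → advance +1; mR−mL=-5700/49 → turn -1·90°
n=2: pose=(3,-3,W); sL=15, sR=6; mL=-9/2, mR=12; mL+mR=15/2 → advance +1; mR−mL=33/2 → turn +1·90°
n=3: pose=(2,-3,S); sL=120/37, sR=120; mL=2160/37, mR=-2100/37; mL+mR=60/37 → advance +1; mR−mL=-4260/37 → turn -1·90°
n=4: pose=(2,-4,W); sL=12, sR=12; mL=0, mR=6; mL+mR=6 → advance +1; mR−mL=6 → turn +1·90°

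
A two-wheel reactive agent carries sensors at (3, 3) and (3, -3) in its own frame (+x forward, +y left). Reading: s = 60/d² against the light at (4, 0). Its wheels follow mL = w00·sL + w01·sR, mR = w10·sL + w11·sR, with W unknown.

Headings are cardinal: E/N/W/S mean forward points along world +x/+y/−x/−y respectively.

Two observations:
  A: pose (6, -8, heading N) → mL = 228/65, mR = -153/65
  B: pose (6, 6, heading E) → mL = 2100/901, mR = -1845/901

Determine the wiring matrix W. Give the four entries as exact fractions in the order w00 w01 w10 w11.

obs A: pose=(6,-8,N) → sL=30/13, sR=6/5, mL=228/65, mR=-153/65
obs B: pose=(6,6,E) → sL=30/53, sR=30/17, mL=2100/901, mR=-1845/901
sensor matrix S = [[30/13, 6/5], [30/53, 30/17]]; det S = 39744/11713
solve [mL_A; mL_B] = S·[w00; w01] and [mR_A; mR_B] = S·[w10; w11]:
  w00 = 1, w01 = 1, w10 = -1/2, w11 = -1

1 1 -1/2 -1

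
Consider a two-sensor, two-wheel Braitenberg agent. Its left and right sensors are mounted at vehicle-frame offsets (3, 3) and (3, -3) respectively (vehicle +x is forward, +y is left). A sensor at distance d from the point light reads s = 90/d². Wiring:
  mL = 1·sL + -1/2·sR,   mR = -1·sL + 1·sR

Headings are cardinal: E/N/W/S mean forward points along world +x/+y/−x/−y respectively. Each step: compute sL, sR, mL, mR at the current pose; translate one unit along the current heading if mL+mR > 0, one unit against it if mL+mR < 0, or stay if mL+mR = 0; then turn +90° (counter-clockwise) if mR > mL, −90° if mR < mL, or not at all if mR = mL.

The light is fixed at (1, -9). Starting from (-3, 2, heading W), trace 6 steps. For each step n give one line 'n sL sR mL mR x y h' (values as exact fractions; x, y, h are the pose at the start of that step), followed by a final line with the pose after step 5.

0 90/113 18/49 3393/5537 -2376/5537 -3 2 W
1 9/26 9/20 63/520 27/260 -4 2 N
2 90/229 18/17 -531/3893 2592/3893 -4 3 E
3 45/137 45/113 4005/30962 1080/15481 -3 3 N
4 90/257 90/101 -2475/25957 14040/25957 -3 4 E
5 45/146 45/128 2475/18688 405/9344 -2 4 N
final -2 5 E

n=0: pose=(-3,2,W); sL=90/113, sR=18/49; mL=3393/5537, mR=-2376/5537; mL+mR=9/49 → advance +1; mR−mL=-5769/5537 → turn -1·90°
n=1: pose=(-4,2,N); sL=9/26, sR=9/20; mL=63/520, mR=27/260; mL+mR=9/40 → advance +1; mR−mL=-9/520 → turn -1·90°
n=2: pose=(-4,3,E); sL=90/229, sR=18/17; mL=-531/3893, mR=2592/3893; mL+mR=9/17 → advance +1; mR−mL=3123/3893 → turn +1·90°
n=3: pose=(-3,3,N); sL=45/137, sR=45/113; mL=4005/30962, mR=1080/15481; mL+mR=45/226 → advance +1; mR−mL=-1845/30962 → turn -1·90°
n=4: pose=(-3,4,E); sL=90/257, sR=90/101; mL=-2475/25957, mR=14040/25957; mL+mR=45/101 → advance +1; mR−mL=16515/25957 → turn +1·90°
n=5: pose=(-2,4,N); sL=45/146, sR=45/128; mL=2475/18688, mR=405/9344; mL+mR=45/256 → advance +1; mR−mL=-1665/18688 → turn -1·90°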